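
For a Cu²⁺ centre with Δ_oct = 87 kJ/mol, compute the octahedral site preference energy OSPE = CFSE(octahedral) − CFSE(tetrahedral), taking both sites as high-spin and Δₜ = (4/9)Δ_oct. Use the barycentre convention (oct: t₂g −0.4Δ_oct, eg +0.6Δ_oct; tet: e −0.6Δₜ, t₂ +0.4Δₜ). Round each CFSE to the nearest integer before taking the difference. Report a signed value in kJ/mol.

-37

Cu is in group 11, so Cu²⁺ is d⁹ (11 − 2 = 9).
Octahedral (high-spin): t₂g⁶ eg³, CFSE = 6(−0.4) + 3(+0.6) = -0.6Δ_oct = -0.6 × 87 = -52 kJ/mol.
Tetrahedral e⁴ t₂⁵ gives -0.4Δₜ = -0.4 × (4/9) × 87 = -15 kJ/mol.
OSPE = CFSE(oct) − CFSE(tet) = -52 − (-15) = -37 kJ/mol.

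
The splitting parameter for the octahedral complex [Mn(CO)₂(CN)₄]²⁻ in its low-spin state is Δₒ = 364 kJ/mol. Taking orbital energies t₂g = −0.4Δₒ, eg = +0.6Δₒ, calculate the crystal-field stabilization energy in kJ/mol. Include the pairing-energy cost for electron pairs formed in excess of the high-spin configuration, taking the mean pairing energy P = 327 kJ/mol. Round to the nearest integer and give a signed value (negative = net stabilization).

Ligand charges: 2×(+0) from CO and 4×(-1) from CN⁻ sum to -4; with overall charge -2, Mn is +2.
Group 7 minus oxidation state +2 gives a d⁵ configuration for Mn²⁺.
Electron filling gives t₂g⁵ eg⁰.
Orbital CFSE = 5(-0.4) + 0(0.6) = -2.0Δₒ = -2.0 × 364 = -728 kJ/mol.
Pairing penalty: 2 pairs vs 0 in the high-spin reference → 2 extra × P = 654 kJ/mol.
Net CFSE = -728 + 654 = -74 kJ/mol.

-74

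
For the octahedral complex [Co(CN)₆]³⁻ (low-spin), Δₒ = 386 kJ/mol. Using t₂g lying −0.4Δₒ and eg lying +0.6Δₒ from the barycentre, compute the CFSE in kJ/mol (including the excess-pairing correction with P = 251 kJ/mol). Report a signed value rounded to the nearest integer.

-424

Each CN⁻ contributes -1; 6 × (-1) = -6. With overall charge -3, Co is in the +3 oxidation state.
Co³⁺: group 9, so d-count = 9 − 3 = 6.
Electron filling gives t₂g⁶ eg⁰.
CFSE(orbital) = 6×(-0.4Δₒ) + 0×(0.6Δₒ) = -2.4Δₒ; with Δₒ = 386 kJ/mol that is -926 kJ/mol.
High-spin d⁶ would be t₂g⁴ eg² with 1 pair; low-spin has 3, so 2 excess pairs cost +2P = +502 kJ/mol.
Net CFSE = -926 + 502 = -424 kJ/mol.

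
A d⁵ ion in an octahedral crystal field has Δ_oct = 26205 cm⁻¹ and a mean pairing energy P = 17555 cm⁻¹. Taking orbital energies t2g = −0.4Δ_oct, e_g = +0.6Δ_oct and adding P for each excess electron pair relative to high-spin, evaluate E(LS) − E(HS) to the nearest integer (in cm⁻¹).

In the high-spin limit (t2g^3 e_g^2) the orbital term is 0.0Δ_oct = 0 cm⁻¹, with no excess pairing.
For low-spin the configuration is t2g^5 e_g^0: orbital energy -2.0 × 26205 = -52410 cm⁻¹, and 2 additional pairs relative to high-spin add 35110 cm⁻¹, giving -17300 cm⁻¹.
Thus E(LS) − E(HS) = -17300 cm⁻¹.

-17300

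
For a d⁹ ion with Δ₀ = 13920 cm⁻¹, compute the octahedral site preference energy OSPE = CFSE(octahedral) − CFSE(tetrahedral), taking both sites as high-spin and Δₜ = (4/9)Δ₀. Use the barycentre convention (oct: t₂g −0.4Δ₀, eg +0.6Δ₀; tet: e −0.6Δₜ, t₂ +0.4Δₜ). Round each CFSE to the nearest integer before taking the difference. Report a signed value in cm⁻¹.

Octahedral (high-spin): t2g^6 e_g^3, CFSE = 6(−0.4) + 3(+0.6) = -0.6Δ₀ = -0.6 × 13920 = -8352 cm⁻¹.
Tetrahedral: e^4 t2^5, CFSE = 4(−0.6) + 5(+0.4) = -0.4Δₜ = -0.4 × (4/9) × 13920 = -2475 cm⁻¹.
Subtracting, OSPE = -8352 − (-2475) = -5877 cm⁻¹.

-5877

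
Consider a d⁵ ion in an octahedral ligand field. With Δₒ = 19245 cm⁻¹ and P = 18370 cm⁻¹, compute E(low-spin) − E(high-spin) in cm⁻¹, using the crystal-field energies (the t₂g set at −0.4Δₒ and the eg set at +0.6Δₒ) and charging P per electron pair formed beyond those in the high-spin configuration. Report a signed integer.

High-spin d⁵ fills as t₂g³ eg² with CFSE 3(−0.4) + 2(+0.6) = 0.0Δₒ = 0 cm⁻¹.
Low-spin t₂g⁵ eg⁰ gives -2.0Δₒ = -38490 cm⁻¹, but forming 2 extra pairs costs 2P = 36740 cm⁻¹, so E(LS) = -38490 + 36740 = -1750 cm⁻¹.
The difference is -1750 − (0) = -1750 cm⁻¹, so low-spin lies lower.

-1750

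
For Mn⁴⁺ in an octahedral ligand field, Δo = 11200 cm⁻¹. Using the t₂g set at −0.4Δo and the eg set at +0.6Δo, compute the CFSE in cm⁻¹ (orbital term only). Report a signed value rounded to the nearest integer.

Mn sits in group 7; removing 4 electrons leaves Mn⁴⁺ with 7 − 4 = 3 d electrons.
For octahedral d³ the high- and low-spin configurations coincide.
The d³ electrons fill as t₂g³ eg⁰.
Orbital CFSE = 3(-0.4) + 0(0.6) = -1.2Δo = -1.2 × 11200 = -13440 cm⁻¹.

-13440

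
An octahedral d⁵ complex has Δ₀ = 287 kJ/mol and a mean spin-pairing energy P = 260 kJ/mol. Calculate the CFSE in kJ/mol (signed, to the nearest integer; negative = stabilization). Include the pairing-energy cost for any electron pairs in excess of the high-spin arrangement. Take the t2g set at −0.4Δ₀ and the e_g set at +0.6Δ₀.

-54

Δ₀ > P, so pairing is preferred: the ground state is low-spin.
Configuration: t2g^5 e_g^0.
Orbital CFSE = -2.0Δ₀ = -2.0 × 287 = -574 kJ/mol.
Excess pairs vs high-spin: 2 − 0 = 2; pairing cost = +520 kJ/mol.
Net CFSE = -574 + 520 = -54 kJ/mol.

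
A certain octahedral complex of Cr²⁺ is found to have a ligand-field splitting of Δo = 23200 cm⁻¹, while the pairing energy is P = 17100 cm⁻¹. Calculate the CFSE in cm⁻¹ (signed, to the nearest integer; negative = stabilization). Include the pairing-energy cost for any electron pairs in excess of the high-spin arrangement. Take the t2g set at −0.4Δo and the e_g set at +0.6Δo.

-20020

Group 6 minus oxidation state +2 gives a d⁴ configuration for Cr²⁺.
Since Δo = 23200 cm⁻¹ > P = 17100 cm⁻¹, the complex adopts the low-spin configuration.
Configuration: t2g^4 e_g^0.
Orbital CFSE = -1.6Δo = -1.6 × 23200 = -37120 cm⁻¹.
Excess pairs vs high-spin: 1 − 0 = 1; pairing cost = +17100 cm⁻¹.
Net CFSE = -37120 + 17100 = -20020 cm⁻¹.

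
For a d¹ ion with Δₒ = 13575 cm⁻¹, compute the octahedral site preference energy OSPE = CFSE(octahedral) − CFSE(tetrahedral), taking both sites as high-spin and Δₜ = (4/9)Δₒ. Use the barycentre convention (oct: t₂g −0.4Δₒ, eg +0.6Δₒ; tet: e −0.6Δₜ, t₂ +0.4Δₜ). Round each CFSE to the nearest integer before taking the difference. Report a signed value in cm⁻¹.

In an octahedral site d¹ (HS) is t2g^1 e_g^0, giving CFSE(oct) = -0.4Δₒ = -5430 cm⁻¹.
In a tetrahedral site the filling is e^1 t2^0: CFSE(tet) = -0.6Δₜ = -0.6 × (4/9)(13575) = -3620 cm⁻¹.
OSPE = -5430 − (-3620) = -1810 cm⁻¹.

-1810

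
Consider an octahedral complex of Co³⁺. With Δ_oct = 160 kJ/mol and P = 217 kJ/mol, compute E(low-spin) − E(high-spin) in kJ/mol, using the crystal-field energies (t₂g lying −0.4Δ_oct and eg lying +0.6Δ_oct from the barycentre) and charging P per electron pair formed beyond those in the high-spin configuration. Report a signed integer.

114

Co is in group 9, so Co³⁺ is d⁶ (9 − 3 = 6).
High-spin: t₂g⁴ eg², CFSE = -0.4Δ_oct = -64 kJ/mol.
Low-spin: t₂g⁶ eg⁰, orbital CFSE = -2.4Δ_oct = -384 kJ/mol; plus 2 excess pairs × P = +434 kJ/mol; total 50 kJ/mol.
The difference is 50 − (-64) = 114 kJ/mol, so high-spin lies lower.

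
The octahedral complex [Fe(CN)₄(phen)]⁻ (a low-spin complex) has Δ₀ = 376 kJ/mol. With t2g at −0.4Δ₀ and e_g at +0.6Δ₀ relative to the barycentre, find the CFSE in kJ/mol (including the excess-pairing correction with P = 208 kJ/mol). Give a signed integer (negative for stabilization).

Ligand charges: 4×(-1) from CN⁻ and 1×(+0) from phen sum to -4; with overall charge -1, Fe is +3.
Group 8 minus oxidation state +3 gives a d⁵ configuration for Fe³⁺.
Electron filling gives t2g^5 e_g^0.
The orbital stabilization is -2.0Δ₀ = -2.0 × 376 = -752 kJ/mol.
High-spin d⁵ would be t2g^3 e_g^2 with 0 pairs; low-spin has 2, so 2 excess pairs cost +2P = +416 kJ/mol.
Combining: -752 + 416 = -336 kJ/mol.

-336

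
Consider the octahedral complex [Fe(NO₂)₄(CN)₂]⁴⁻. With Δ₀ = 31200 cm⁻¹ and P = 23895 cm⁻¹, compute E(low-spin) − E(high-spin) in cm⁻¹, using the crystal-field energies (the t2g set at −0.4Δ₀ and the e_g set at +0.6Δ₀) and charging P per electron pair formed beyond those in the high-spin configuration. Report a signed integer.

Ligand charges: 4×(-1) from NO₂⁻ and 2×(-1) from CN⁻ sum to -6; with overall charge -4, Fe is +2.
Fe sits in group 8; removing 2 electrons leaves Fe²⁺ with 8 − 2 = 6 d electrons.
In the high-spin limit (t2g^4 e_g^2) the orbital term is -0.4Δ₀ = -12480 cm⁻¹, with no excess pairing.
Low-spin: t2g^6 e_g^0, orbital CFSE = -2.4Δ₀ = -74880 cm⁻¹; plus 2 excess pairs × P = +47790 cm⁻¹; total -27090 cm⁻¹.
Thus E(LS) − E(HS) = -14610 cm⁻¹.

-14610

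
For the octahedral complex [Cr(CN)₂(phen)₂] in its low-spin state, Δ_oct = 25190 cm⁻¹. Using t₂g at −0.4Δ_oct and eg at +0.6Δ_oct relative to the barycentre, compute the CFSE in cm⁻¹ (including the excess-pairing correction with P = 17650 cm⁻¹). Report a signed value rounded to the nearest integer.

Ligand charges: 2×(-1) from CN⁻ and 2×(+0) from phen sum to -2; with overall charge +0, Cr is +2.
Cr is in group 6, so Cr²⁺ is d⁴ (6 − 2 = 4).
Configuration: t₂g⁴ eg⁰.
Orbital CFSE = 4(-0.4) + 0(0.6) = -1.6Δ_oct = -1.6 × 25190 = -40304 cm⁻¹.
High-spin d⁴ would be t₂g³ eg¹ with 0 pairs; low-spin has 1, so 1 excess pair costs +1P = +17650 cm⁻¹.
Overall CFSE = -40304 + 17650 = -22654 cm⁻¹.

-22654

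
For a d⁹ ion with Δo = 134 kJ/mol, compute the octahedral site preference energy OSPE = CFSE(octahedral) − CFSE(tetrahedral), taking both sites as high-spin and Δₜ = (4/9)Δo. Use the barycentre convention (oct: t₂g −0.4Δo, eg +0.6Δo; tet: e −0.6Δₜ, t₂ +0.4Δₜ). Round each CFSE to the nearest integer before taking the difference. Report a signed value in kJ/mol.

Octahedral high-spin t2g^6 e_g^3: CFSE = -0.6 × 134 = -80 kJ/mol.
In a tetrahedral site the filling is e^4 t2^5: CFSE(tet) = -0.4Δₜ = -0.4 × (4/9)(134) = -24 kJ/mol.
OSPE = CFSE(oct) − CFSE(tet) = -80 − (-24) = -56 kJ/mol.

-56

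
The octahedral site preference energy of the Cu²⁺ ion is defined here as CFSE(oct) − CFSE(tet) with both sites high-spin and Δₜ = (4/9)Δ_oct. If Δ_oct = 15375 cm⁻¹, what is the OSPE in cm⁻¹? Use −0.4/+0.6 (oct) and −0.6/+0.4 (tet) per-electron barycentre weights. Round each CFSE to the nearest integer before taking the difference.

Cu sits in group 11; removing 2 electrons leaves Cu²⁺ with 11 − 2 = 9 d electrons.
Octahedral high-spin t₂g⁶ eg³: CFSE = -0.6 × 15375 = -9225 cm⁻¹.
In a tetrahedral site the filling is e⁴ t₂⁵: CFSE(tet) = -0.4Δₜ = -0.4 × (4/9)(15375) = -2733 cm⁻¹.
Subtracting, OSPE = -9225 − (-2733) = -6492 cm⁻¹.

-6492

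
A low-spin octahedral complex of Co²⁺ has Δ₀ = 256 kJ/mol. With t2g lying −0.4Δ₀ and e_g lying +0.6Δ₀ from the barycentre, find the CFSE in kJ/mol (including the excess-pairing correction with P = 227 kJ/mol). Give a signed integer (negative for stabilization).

-234

Group 9 minus oxidation state +2 gives a d⁷ configuration for Co²⁺.
The d⁷ electrons fill as t2g^6 e_g^1.
Orbital CFSE = 6(-0.4) + 1(0.6) = -1.8Δ₀ = -1.8 × 256 = -461 kJ/mol.
Pairing penalty: 3 pairs vs 2 in the high-spin reference → 1 extra × P = 227 kJ/mol.
Overall CFSE = -461 + 227 = -234 kJ/mol.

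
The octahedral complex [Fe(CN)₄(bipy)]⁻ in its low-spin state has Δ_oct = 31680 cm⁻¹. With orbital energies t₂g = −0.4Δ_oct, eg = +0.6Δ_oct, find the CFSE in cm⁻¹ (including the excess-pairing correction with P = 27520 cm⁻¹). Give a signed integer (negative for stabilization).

Ligand charges: 4×(-1) from CN⁻ and 1×(+0) from bipy sum to -4; with overall charge -1, Fe is +3.
Fe³⁺: group 8, so d-count = 8 − 3 = 5.
The d⁵ electrons fill as t₂g⁵ eg⁰.
The orbital stabilization is -2.0Δ_oct = -2.0 × 31680 = -63360 cm⁻¹.
Pairing penalty: 2 pairs vs 0 in the high-spin reference → 2 extra × P = 55040 cm⁻¹.
Combining: -63360 + 55040 = -8320 cm⁻¹.

-8320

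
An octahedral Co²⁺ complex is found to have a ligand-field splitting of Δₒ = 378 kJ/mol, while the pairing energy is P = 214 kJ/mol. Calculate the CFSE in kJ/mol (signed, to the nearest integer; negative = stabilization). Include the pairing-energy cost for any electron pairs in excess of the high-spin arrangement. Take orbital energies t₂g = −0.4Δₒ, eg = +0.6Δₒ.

-466

Group 9 minus oxidation state +2 gives a d⁷ configuration for Co²⁺.
Δₒ > P, so pairing is preferred: the ground state is low-spin.
Configuration: t₂g⁶ eg¹.
Orbital CFSE = -1.8Δₒ = -1.8 × 378 = -680 kJ/mol.
Excess pairs vs high-spin: 3 − 2 = 1; pairing cost = +214 kJ/mol.
Net CFSE = -680 + 214 = -466 kJ/mol.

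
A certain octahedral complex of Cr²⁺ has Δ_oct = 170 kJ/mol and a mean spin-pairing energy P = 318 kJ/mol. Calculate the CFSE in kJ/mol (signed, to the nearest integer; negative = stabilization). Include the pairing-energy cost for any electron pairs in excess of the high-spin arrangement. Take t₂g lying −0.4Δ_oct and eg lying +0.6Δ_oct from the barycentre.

Cr²⁺: group 6, so d-count = 6 − 2 = 4.
With Δ_oct < P the complex is high-spin.
That gives t₂g³ eg¹.
Orbital CFSE = -0.6Δ_oct = -0.6 × 170 = -102 kJ/mol.
High-spin has no excess pairs, so no pairing correction applies.

-102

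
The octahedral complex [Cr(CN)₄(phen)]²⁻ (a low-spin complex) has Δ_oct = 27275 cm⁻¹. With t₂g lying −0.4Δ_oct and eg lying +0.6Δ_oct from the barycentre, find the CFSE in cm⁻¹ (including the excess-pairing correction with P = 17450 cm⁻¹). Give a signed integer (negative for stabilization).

-26190

Ligand charges: 4×(-1) from CN⁻ and 1×(+0) from phen sum to -4; with overall charge -2, Cr is +2.
Cr is in group 6, so Cr²⁺ is d⁴ (6 − 2 = 4).
The d⁴ electrons fill as t₂g⁴ eg⁰.
Orbital CFSE = 4(-0.4) + 0(0.6) = -1.6Δ_oct = -1.6 × 27275 = -43640 cm⁻¹.
High-spin d⁴ would be t₂g³ eg¹ with 0 pairs; low-spin has 1, so 1 excess pair costs +1P = +17450 cm⁻¹.
Combining: -43640 + 17450 = -26190 cm⁻¹.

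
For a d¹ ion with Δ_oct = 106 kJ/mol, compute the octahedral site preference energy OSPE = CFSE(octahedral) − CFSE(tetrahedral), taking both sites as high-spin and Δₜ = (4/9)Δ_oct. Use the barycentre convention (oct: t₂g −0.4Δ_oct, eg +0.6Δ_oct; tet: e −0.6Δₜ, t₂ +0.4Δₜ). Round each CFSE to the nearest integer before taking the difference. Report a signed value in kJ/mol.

Octahedral high-spin t₂g¹ eg⁰: CFSE = -0.4 × 106 = -42 kJ/mol.
Tetrahedral e¹ t₂⁰ gives -0.6Δₜ = -0.6 × (4/9) × 106 = -28 kJ/mol.
Subtracting, OSPE = -42 − (-28) = -14 kJ/mol.

-14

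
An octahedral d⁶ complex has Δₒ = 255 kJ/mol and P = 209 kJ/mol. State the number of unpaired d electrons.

Here Δₒ > P (255 > 209), so the low-spin state is favoured.
Filling d⁶ accordingly: t₂g⁶ eg⁰.
Unpaired electrons: 0.

0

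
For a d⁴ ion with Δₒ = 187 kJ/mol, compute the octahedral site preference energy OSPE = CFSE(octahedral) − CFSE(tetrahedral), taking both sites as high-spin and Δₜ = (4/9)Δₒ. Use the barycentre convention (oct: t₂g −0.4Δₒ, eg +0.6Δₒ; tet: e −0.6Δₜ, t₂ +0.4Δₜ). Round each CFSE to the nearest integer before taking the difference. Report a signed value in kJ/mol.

Octahedral (high-spin): t₂g³ eg¹, CFSE = 3(−0.4) + 1(+0.6) = -0.6Δₒ = -0.6 × 187 = -112 kJ/mol.
In a tetrahedral site the filling is e² t₂²: CFSE(tet) = -0.4Δₜ = -0.4 × (4/9)(187) = -33 kJ/mol.
OSPE = CFSE(oct) − CFSE(tet) = -112 − (-33) = -79 kJ/mol.

-79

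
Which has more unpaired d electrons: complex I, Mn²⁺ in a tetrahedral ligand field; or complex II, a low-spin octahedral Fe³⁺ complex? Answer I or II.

I

I: Group 7 minus oxidation state +2 gives a d⁵ configuration for Mn²⁺; Tetrahedral fields are weak (Δₜ ≈ 4/9 Δₒ), so electrons fill high-spin; e² t₂³ → 5 unpaired.
II: Fe is in group 8, so Fe³⁺ is d⁵ (8 − 3 = 5); t₂g⁵ eg⁰ → 1 unpaired.
So I has more unpaired electrons.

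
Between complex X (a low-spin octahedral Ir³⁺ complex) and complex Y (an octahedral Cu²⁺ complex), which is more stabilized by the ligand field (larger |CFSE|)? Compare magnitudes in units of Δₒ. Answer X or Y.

X: Ir³⁺: group 9, so d-count = 9 − 3 = 6; t2g^6 e_g^0, CFSE = -2.4Δₒ.
Y: Cu sits in group 11; removing 2 electrons leaves Cu²⁺ with 11 − 2 = 9 d electrons; For octahedral d⁹ the high- and low-spin configurations coincide; t₂g⁶ eg³, CFSE = -0.6Δₒ.
So X has the larger |CFSE|.

X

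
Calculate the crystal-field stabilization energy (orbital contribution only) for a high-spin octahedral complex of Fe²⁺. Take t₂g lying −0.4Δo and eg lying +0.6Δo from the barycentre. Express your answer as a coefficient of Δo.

Group 8 minus oxidation state +2 gives a d⁶ configuration for Fe²⁺.
Configuration: t₂g⁴ eg².
CFSE = 4(-0.4Δo) + 2(0.6Δo) = -1.6Δo + 1.2Δo = -0.4Δo.

-0.4 Δo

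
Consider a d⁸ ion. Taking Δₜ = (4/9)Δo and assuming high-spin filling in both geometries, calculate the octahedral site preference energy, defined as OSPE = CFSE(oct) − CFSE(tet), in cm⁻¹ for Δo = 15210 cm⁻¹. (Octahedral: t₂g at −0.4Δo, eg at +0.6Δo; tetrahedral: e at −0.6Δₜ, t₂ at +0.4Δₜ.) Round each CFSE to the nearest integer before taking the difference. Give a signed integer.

In an octahedral site d⁸ (HS) is t2g^6 e_g^2, giving CFSE(oct) = -1.2Δo = -18252 cm⁻¹.
Tetrahedral: e^4 t2^4, CFSE = 4(−0.6) + 4(+0.4) = -0.8Δₜ = -0.8 × (4/9) × 15210 = -5408 cm⁻¹.
Subtracting, OSPE = -18252 − (-5408) = -12844 cm⁻¹.

-12844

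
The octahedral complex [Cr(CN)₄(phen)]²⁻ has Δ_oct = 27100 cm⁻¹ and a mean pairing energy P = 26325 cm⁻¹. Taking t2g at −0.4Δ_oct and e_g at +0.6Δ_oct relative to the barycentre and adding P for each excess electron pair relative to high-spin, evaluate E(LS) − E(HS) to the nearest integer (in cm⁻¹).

-775

Ligand charges: 4×(-1) from CN⁻ and 1×(+0) from phen sum to -4; with overall charge -2, Cr is +2.
Group 6 minus oxidation state +2 gives a d⁴ configuration for Cr²⁺.
In the high-spin limit (t2g^3 e_g^1) the orbital term is -0.6Δ_oct = -16260 cm⁻¹, with no excess pairing.
Low-spin t2g^4 e_g^0 gives -1.6Δ_oct = -43360 cm⁻¹, but forming 1 extra pair costs 1P = 26325 cm⁻¹, so E(LS) = -43360 + 26325 = -17035 cm⁻¹.
E(LS) − E(HS) = -17035 − (-16260) = -775 cm⁻¹.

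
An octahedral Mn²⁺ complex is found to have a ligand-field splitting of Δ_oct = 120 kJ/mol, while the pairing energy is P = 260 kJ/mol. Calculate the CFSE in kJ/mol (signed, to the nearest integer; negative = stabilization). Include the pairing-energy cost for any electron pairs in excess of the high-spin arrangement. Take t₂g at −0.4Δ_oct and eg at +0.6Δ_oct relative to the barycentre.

Mn is in group 7, so Mn²⁺ is d⁵ (7 − 2 = 5).
Here Δ_oct < P (120 < 260), so the high-spin state is favoured.
That gives t₂g³ eg².
Orbital CFSE = 0.0Δ_oct = 0.0 × 120 = 0 kJ/mol.
High-spin has no excess pairs, so no pairing correction applies.

0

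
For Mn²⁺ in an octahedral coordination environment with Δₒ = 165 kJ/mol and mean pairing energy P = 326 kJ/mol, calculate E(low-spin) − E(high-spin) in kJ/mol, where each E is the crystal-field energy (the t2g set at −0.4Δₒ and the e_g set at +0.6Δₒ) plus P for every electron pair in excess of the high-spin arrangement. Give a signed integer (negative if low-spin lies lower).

322

Mn²⁺: group 7, so d-count = 7 − 2 = 5.
High-spin: t2g^3 e_g^2, CFSE = 0.0Δₒ = 0 kJ/mol.
Low-spin: t2g^5 e_g^0, orbital CFSE = -2.0Δₒ = -330 kJ/mol; plus 2 excess pairs × P = +652 kJ/mol; total 322 kJ/mol.
E(LS) − E(HS) = 322 − (0) = 322 kJ/mol.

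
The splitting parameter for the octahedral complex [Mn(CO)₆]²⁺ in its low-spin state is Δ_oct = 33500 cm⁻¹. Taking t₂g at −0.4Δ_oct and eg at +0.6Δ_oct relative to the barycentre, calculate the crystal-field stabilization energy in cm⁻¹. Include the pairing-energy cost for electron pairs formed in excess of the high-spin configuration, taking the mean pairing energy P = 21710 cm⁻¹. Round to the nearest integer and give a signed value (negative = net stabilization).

-23580

CO is neutral, so the +2 overall charge sits on Mn: oxidation state +2.
Mn is in group 7, so Mn²⁺ is d⁵ (7 − 2 = 5).
The d⁵ electrons fill as t₂g⁵ eg⁰.
CFSE(orbital) = 5×(-0.4Δ_oct) + 0×(0.6Δ_oct) = -2.0Δ_oct; with Δ_oct = 33500 cm⁻¹ that is -67000 cm⁻¹.
Pairing penalty: 2 pairs vs 0 in the high-spin reference → 2 extra × P = 43420 cm⁻¹.
Net CFSE = -67000 + 43420 = -23580 cm⁻¹.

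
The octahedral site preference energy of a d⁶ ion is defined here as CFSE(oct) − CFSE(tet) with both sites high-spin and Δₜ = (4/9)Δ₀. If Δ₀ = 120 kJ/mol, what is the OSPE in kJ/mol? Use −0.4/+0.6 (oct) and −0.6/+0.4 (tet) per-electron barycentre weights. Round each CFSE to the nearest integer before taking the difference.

Octahedral (high-spin): t₂g⁴ eg², CFSE = 4(−0.4) + 2(+0.6) = -0.4Δ₀ = -0.4 × 120 = -48 kJ/mol.
In a tetrahedral site the filling is e³ t₂³: CFSE(tet) = -0.6Δₜ = -0.6 × (4/9)(120) = -32 kJ/mol.
Subtracting, OSPE = -48 − (-32) = -16 kJ/mol.

-16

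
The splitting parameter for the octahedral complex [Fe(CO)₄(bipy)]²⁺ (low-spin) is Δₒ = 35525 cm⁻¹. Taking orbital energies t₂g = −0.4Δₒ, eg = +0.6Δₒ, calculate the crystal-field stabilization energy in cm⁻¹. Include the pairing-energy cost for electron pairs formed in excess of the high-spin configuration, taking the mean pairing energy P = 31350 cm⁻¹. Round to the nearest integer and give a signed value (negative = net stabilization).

Ligand charges: 4×(+0) from CO and 1×(+0) from bipy sum to +0; with overall charge +2, Fe is +2.
Fe sits in group 8; removing 2 electrons leaves Fe²⁺ with 8 − 2 = 6 d electrons.
Electron filling gives t₂g⁶ eg⁰.
The orbital stabilization is -2.4Δₒ = -2.4 × 35525 = -85260 cm⁻¹.
Relative to high-spin t₂g⁴ eg² (1 paired), the low-spin configuration has 2 additional pairs, contributing +2 × 31350 = +62700 cm⁻¹.
Combining: -85260 + 62700 = -22560 cm⁻¹.

-22560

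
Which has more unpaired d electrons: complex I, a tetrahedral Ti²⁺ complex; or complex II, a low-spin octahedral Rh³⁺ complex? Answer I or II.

I

I: Ti sits in group 4; removing 2 electrons leaves Ti²⁺ with 4 − 2 = 2 d electrons; With tetrahedral geometry the complex is necessarily high-spin; e² t₂⁰ → 2 unpaired.
II: Rh³⁺: group 9, so d-count = 9 − 3 = 6; t2g^6 e_g^0 → 0 unpaired.
So I has more unpaired electrons.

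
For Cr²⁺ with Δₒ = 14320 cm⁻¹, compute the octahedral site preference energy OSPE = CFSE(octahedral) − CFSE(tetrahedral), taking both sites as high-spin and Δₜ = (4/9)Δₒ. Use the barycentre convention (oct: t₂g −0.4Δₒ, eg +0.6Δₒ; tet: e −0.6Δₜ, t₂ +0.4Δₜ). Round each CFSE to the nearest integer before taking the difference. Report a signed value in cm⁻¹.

-6046

Cr is in group 6, so Cr²⁺ is d⁴ (6 − 2 = 4).
Octahedral high-spin t2g^3 e_g^1: CFSE = -0.6 × 14320 = -8592 cm⁻¹.
Tetrahedral: e^2 t2^2, CFSE = 2(−0.6) + 2(+0.4) = -0.4Δₜ = -0.4 × (4/9) × 14320 = -2546 cm⁻¹.
OSPE = CFSE(oct) − CFSE(tet) = -8592 − (-2546) = -6046 cm⁻¹.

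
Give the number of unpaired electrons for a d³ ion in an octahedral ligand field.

Configuration: t₂g³ eg⁰, giving 3 unpaired electrons.

3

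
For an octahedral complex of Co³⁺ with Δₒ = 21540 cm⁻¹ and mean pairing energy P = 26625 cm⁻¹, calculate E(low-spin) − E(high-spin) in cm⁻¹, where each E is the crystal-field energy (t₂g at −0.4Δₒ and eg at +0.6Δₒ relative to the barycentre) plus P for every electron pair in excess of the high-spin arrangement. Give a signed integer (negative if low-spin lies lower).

10170

Co³⁺: group 9, so d-count = 9 − 3 = 6.
High-spin: t₂g⁴ eg², CFSE = -0.4Δₒ = -8616 cm⁻¹.
Low-spin: t₂g⁶ eg⁰, orbital CFSE = -2.4Δₒ = -51696 cm⁻¹; plus 2 excess pairs × P = +53250 cm⁻¹; total 1554 cm⁻¹.
Thus E(LS) − E(HS) = 10170 cm⁻¹.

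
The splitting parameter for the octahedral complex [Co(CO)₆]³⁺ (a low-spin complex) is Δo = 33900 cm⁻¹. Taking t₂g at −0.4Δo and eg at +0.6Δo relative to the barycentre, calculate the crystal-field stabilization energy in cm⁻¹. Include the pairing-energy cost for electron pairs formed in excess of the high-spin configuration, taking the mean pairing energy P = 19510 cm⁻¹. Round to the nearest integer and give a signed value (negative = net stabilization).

CO is neutral, so the +3 overall charge sits on Co: oxidation state +3.
Co sits in group 9; removing 3 electrons leaves Co³⁺ with 9 − 3 = 6 d electrons.
Electron filling gives t₂g⁶ eg⁰.
Orbital CFSE = 6(-0.4) + 0(0.6) = -2.4Δo = -2.4 × 33900 = -81360 cm⁻¹.
Relative to high-spin t₂g⁴ eg² (1 paired), the low-spin configuration has 2 additional pairs, contributing +2 × 19510 = +39020 cm⁻¹.
Overall CFSE = -81360 + 39020 = -42340 cm⁻¹.

-42340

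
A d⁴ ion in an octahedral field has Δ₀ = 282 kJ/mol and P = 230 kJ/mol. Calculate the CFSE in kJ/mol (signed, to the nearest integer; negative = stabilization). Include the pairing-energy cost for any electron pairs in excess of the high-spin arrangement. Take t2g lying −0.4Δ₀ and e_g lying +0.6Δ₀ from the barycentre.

With Δ₀ > P the complex is low-spin.
Filling d⁴ accordingly: t2g^4 e_g^0.
Orbital CFSE = -1.6Δ₀ = -1.6 × 282 = -451 kJ/mol.
Excess pairs vs high-spin: 1 − 0 = 1; pairing cost = +230 kJ/mol.
Net CFSE = -451 + 230 = -221 kJ/mol.

-221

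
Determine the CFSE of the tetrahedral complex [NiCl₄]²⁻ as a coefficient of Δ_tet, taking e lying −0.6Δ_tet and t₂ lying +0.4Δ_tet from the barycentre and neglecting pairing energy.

Each Cl⁻ contributes -1; 4 × (-1) = -4. With overall charge -2, Ni is in the +2 oxidation state.
Group 10 minus oxidation state +2 gives a d⁸ configuration for Ni²⁺.
With tetrahedral geometry the complex is necessarily high-spin.
Configuration: e⁴ t₂⁴.
CFSE = 4(-0.6Δ_tet) + 4(0.4Δ_tet) = -2.4Δ_tet + 1.6Δ_tet = -0.8Δ_tet.

-0.8 Δ_tet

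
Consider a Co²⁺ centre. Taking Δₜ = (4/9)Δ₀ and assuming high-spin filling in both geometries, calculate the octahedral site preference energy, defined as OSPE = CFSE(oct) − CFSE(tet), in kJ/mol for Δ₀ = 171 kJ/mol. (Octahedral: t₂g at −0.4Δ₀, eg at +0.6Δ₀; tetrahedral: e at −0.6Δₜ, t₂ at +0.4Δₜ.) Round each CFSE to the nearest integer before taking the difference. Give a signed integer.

-46

Co is in group 9, so Co²⁺ is d⁷ (9 − 2 = 7).
In an octahedral site d⁷ (HS) is t₂g⁵ eg², giving CFSE(oct) = -0.8Δ₀ = -137 kJ/mol.
Tetrahedral e⁴ t₂³ gives -1.2Δₜ = -1.2 × (4/9) × 171 = -91 kJ/mol.
Subtracting, OSPE = -137 − (-91) = -46 kJ/mol.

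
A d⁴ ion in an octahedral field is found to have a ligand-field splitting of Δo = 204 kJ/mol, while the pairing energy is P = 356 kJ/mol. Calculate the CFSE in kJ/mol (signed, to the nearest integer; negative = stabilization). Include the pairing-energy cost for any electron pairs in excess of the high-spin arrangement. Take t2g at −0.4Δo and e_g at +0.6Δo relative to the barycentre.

-122

With Δo < P the complex is high-spin.
That gives t2g^3 e_g^1.
Orbital CFSE = -0.6Δo = -0.6 × 204 = -122 kJ/mol.
High-spin has no excess pairs, so no pairing correction applies.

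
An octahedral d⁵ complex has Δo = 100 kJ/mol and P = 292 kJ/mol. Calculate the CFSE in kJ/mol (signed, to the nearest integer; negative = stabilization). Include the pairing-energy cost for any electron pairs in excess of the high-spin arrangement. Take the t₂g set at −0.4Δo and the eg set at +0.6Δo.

0

Δo < P, so pairing is avoided: the ground state is high-spin.
That gives t₂g³ eg².
Orbital CFSE = 0.0Δo = 0.0 × 100 = 0 kJ/mol.
High-spin has no excess pairs, so no pairing correction applies.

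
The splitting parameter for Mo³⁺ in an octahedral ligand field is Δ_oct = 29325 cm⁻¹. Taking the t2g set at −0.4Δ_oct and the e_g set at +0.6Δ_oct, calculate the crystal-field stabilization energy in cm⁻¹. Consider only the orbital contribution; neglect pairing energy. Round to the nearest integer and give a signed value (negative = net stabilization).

Mo is in group 6, so Mo³⁺ is d³ (6 − 3 = 3).
Configuration: t2g^3 e_g^0.
The orbital stabilization is -1.2Δ_oct = -1.2 × 29325 = -35190 cm⁻¹.

-35190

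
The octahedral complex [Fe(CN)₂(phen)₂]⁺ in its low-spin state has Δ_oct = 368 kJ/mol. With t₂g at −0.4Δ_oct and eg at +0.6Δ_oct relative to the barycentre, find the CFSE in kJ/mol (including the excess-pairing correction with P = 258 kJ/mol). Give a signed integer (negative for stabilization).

Ligand charges: 2×(-1) from CN⁻ and 2×(+0) from phen sum to -2; with overall charge +1, Fe is +3.
Fe sits in group 8; removing 3 electrons leaves Fe³⁺ with 8 − 3 = 5 d electrons.
Electron filling gives t₂g⁵ eg⁰.
The orbital stabilization is -2.0Δ_oct = -2.0 × 368 = -736 kJ/mol.
High-spin d⁵ would be t₂g³ eg² with 0 pairs; low-spin has 2, so 2 excess pairs cost +2P = +516 kJ/mol.
Combining: -736 + 516 = -220 kJ/mol.

-220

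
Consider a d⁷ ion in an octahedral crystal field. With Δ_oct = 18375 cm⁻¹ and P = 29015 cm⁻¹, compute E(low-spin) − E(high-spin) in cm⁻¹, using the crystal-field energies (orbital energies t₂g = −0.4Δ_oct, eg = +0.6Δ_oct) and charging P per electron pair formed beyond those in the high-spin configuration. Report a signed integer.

In the high-spin limit (t₂g⁵ eg²) the orbital term is -0.8Δ_oct = -14700 cm⁻¹, with no excess pairing.
Low-spin: t₂g⁶ eg¹, orbital CFSE = -1.8Δ_oct = -33075 cm⁻¹; plus 1 excess pair × P = +29015 cm⁻¹; total -4060 cm⁻¹.
Thus E(LS) − E(HS) = 10640 cm⁻¹.

10640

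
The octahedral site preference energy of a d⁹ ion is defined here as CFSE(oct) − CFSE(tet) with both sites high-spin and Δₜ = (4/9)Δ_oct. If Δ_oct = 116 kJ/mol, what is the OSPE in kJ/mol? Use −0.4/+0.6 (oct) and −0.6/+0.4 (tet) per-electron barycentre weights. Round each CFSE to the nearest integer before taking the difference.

In an octahedral site d⁹ (HS) is t₂g⁶ eg³, giving CFSE(oct) = -0.6Δ_oct = -70 kJ/mol.
Tetrahedral: e⁴ t₂⁵, CFSE = 4(−0.6) + 5(+0.4) = -0.4Δₜ = -0.4 × (4/9) × 116 = -21 kJ/mol.
OSPE = -70 − (-21) = -49 kJ/mol.

-49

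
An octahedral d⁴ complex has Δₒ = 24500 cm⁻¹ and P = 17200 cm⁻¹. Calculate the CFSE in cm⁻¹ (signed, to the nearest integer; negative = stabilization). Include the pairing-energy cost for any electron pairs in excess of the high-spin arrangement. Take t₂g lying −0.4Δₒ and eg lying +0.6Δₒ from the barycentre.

Here Δₒ > P (24500 > 17200), so the low-spin state is favoured.
That gives t₂g⁴ eg⁰.
Orbital CFSE = -1.6Δₒ = -1.6 × 24500 = -39200 cm⁻¹.
Excess pairs vs high-spin: 1 − 0 = 1; pairing cost = +17200 cm⁻¹.
Net CFSE = -39200 + 17200 = -22000 cm⁻¹.

-22000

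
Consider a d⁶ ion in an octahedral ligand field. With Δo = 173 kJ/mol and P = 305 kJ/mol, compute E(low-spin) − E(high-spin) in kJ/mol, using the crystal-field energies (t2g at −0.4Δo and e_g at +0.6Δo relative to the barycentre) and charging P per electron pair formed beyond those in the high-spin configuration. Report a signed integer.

In the high-spin limit (t2g^4 e_g^2) the orbital term is -0.4Δo = -69 kJ/mol, with no excess pairing.
Low-spin t2g^6 e_g^0 gives -2.4Δo = -415 kJ/mol, but forming 2 extra pairs costs 2P = 610 kJ/mol, so E(LS) = -415 + 610 = 195 kJ/mol.
E(LS) − E(HS) = 195 − (-69) = 264 kJ/mol.

264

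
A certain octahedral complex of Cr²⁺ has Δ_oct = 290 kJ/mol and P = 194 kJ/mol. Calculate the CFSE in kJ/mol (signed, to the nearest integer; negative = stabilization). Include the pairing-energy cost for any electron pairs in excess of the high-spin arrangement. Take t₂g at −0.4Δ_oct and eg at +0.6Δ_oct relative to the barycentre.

Cr sits in group 6; removing 2 electrons leaves Cr²⁺ with 6 − 2 = 4 d electrons.
Δ_oct > P, so pairing is preferred: the ground state is low-spin.
Configuration: t₂g⁴ eg⁰.
Orbital CFSE = -1.6Δ_oct = -1.6 × 290 = -464 kJ/mol.
Excess pairs vs high-spin: 1 − 0 = 1; pairing cost = +194 kJ/mol.
Net CFSE = -464 + 194 = -270 kJ/mol.

-270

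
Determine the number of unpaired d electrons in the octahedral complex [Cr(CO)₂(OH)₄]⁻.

3

Ligand charges: 2×(+0) from CO and 4×(-1) from OH⁻ sum to -4; with overall charge -1, Cr is +3.
Cr³⁺: group 6, so d-count = 6 − 3 = 3.
Configuration: t₂g³ eg⁰, giving 3 unpaired electrons.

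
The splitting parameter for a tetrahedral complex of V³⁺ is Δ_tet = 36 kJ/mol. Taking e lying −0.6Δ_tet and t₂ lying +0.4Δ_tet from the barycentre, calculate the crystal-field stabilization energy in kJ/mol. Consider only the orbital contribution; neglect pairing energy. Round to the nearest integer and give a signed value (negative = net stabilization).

V sits in group 5; removing 3 electrons leaves V³⁺ with 5 − 3 = 2 d electrons.
Tetrahedral fields are weak (Δₜ ≈ 4/9 Δₒ), so electrons fill high-spin.
Configuration: e² t₂⁰.
Orbital CFSE = 2(-0.6) + 0(0.4) = -1.2Δ_tet = -1.2 × 36 = -43 kJ/mol.

-43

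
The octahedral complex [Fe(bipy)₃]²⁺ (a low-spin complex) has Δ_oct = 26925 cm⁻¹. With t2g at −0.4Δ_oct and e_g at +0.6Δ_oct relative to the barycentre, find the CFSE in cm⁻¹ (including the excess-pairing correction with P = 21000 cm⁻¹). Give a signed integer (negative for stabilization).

bipy is neutral, so the +2 overall charge sits on Fe: oxidation state +2.
Group 8 minus oxidation state +2 gives a d⁶ configuration for Fe²⁺.
Configuration: t2g^6 e_g^0.
The orbital stabilization is -2.4Δ_oct = -2.4 × 26925 = -64620 cm⁻¹.
Relative to high-spin t2g^4 e_g^2 (1 paired), the low-spin configuration has 2 additional pairs, contributing +2 × 21000 = +42000 cm⁻¹.
Combining: -64620 + 42000 = -22620 cm⁻¹.

-22620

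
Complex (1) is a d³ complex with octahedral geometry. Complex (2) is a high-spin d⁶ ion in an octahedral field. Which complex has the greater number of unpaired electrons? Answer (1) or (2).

(1): For octahedral d³ the high- and low-spin configurations coincide; t2g^3 e_g^0 → 3 unpaired.
(2): t2g^4 e_g^2 → 4 unpaired.
So (2) has more unpaired electrons.

(2)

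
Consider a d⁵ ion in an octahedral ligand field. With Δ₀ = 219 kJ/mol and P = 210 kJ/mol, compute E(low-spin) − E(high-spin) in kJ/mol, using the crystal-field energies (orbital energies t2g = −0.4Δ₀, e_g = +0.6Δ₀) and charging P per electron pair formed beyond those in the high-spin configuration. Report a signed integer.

High-spin d⁵ fills as t2g^3 e_g^2 with CFSE 3(−0.4) + 2(+0.6) = 0.0Δ₀ = 0 kJ/mol.
For low-spin the configuration is t2g^5 e_g^0: orbital energy -2.0 × 219 = -438 kJ/mol, and 2 additional pairs relative to high-spin add 420 kJ/mol, giving -18 kJ/mol.
The difference is -18 − (0) = -18 kJ/mol, so low-spin lies lower.

-18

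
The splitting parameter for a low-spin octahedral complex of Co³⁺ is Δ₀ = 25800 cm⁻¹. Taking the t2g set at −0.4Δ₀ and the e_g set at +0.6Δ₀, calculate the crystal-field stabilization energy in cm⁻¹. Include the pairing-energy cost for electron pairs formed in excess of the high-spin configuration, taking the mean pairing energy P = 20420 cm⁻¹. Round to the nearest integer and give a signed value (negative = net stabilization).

-21080

Co³⁺: group 9, so d-count = 9 − 3 = 6.
The d⁶ electrons fill as t2g^6 e_g^0.
CFSE(orbital) = 6×(-0.4Δ₀) + 0×(0.6Δ₀) = -2.4Δ₀; with Δ₀ = 25800 cm⁻¹ that is -61920 cm⁻¹.
Pairing penalty: 3 pairs vs 1 in the high-spin reference → 2 extra × P = 40840 cm⁻¹.
Overall CFSE = -61920 + 40840 = -21080 cm⁻¹.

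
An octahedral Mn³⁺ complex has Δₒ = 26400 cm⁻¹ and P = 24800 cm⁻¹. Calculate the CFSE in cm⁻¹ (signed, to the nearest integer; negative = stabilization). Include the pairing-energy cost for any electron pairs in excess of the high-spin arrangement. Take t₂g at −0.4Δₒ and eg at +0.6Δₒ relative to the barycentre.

Group 7 minus oxidation state +3 gives a d⁴ configuration for Mn³⁺.
Δₒ > P, so pairing is preferred: the ground state is low-spin.
Configuration: t₂g⁴ eg⁰.
Orbital CFSE = -1.6Δₒ = -1.6 × 26400 = -42240 cm⁻¹.
Excess pairs vs high-spin: 1 − 0 = 1; pairing cost = +24800 cm⁻¹.
Net CFSE = -42240 + 24800 = -17440 cm⁻¹.

-17440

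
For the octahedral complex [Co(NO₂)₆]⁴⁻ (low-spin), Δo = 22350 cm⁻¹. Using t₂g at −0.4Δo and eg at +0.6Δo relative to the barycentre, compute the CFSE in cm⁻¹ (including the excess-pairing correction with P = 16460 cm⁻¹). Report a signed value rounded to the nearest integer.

-23770

Each NO₂⁻ contributes -1; 6 × (-1) = -6. With overall charge -4, Co is in the +2 oxidation state.
Co²⁺: group 9, so d-count = 9 − 2 = 7.
The d⁷ electrons fill as t₂g⁶ eg¹.
The orbital stabilization is -1.8Δo = -1.8 × 22350 = -40230 cm⁻¹.
Pairing penalty: 3 pairs vs 2 in the high-spin reference → 1 extra × P = 16460 cm⁻¹.
Overall CFSE = -40230 + 16460 = -23770 cm⁻¹.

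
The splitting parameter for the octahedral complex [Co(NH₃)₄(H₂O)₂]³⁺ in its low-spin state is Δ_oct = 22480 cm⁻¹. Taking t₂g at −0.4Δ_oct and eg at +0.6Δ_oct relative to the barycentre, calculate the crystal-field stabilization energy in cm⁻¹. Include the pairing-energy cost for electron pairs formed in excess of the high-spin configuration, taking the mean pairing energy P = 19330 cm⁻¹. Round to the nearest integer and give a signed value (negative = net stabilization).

Ligand charges: 4×(+0) from NH₃ and 2×(+0) from H₂O sum to +0; with overall charge +3, Co is +3.
Co is in group 9, so Co³⁺ is d⁶ (9 − 3 = 6).
Electron filling gives t₂g⁶ eg⁰.
The orbital stabilization is -2.4Δ_oct = -2.4 × 22480 = -53952 cm⁻¹.
Pairing penalty: 3 pairs vs 1 in the high-spin reference → 2 extra × P = 38660 cm⁻¹.
Net CFSE = -53952 + 38660 = -15292 cm⁻¹.

-15292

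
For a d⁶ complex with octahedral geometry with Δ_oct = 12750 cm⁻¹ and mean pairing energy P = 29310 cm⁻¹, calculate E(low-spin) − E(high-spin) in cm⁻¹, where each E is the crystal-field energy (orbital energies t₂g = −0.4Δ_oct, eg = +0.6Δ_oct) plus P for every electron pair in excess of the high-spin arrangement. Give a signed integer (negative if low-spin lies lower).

33120

In the high-spin limit (t₂g⁴ eg²) the orbital term is -0.4Δ_oct = -5100 cm⁻¹, with no excess pairing.
For low-spin the configuration is t₂g⁶ eg⁰: orbital energy -2.4 × 12750 = -30600 cm⁻¹, and 2 additional pairs relative to high-spin add 58620 cm⁻¹, giving 28020 cm⁻¹.
E(LS) − E(HS) = 28020 − (-5100) = 33120 cm⁻¹.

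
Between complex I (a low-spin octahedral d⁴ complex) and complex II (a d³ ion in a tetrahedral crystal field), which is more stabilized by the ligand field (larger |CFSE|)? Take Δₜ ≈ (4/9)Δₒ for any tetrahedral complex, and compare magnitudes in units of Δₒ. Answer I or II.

I: t₂g⁴ eg⁰, CFSE = -1.6Δₒ.
II: With tetrahedral geometry the complex is necessarily high-spin; e² t₂¹, CFSE = -0.8Δₜ ≈ -0.36Δₒ.
So I has the larger |CFSE|.

I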